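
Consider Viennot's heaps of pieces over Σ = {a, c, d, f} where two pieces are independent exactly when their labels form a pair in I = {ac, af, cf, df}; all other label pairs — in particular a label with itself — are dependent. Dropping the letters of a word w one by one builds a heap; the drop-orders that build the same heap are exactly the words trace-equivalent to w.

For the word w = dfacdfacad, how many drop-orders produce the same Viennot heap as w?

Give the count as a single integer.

270

drop 0:d onto floor
drop 1:f onto floor
drop 2:a onto {0:d}
drop 3:c onto {0:d}
drop 4:d onto {2:a, 3:c}
drop 5:f onto {1:f}
drop 6:a onto {4:d}
drop 7:c onto {4:d}
drop 8:a onto {6:a}
drop 9:d onto {7:c, 8:a}
ground layer = {0:d, 1:f}
drop-orders for the pieces not yet dropped (sum over which currently-grounded one goes next):
  1 to go: {5} 1  {9} 1
  2 to go: {1,5} 1  {5,9} 2  {7,9} 1  {8,9} 1
  3 to go: {1,5,9} 3  {5,7,9} 3  {5,8,9} 3  {6,8,9} 1  {7,8,9} 2
  4 to go: {1,5,7,9} 6  {1,5,8,9} 6  {5,6,8,9} 4  {5,7,8,9} 8  {6,7,8,9} 3
  5 to go: {1,5,6,8,9} 10  {1,5,7,8,9} 20  {4,6,7,8,9} 3  {5,6,7,8,9} 15
  6 to go: {1,5,6,7,8,9} 45  {2,4,6,7,8,9} 3  {3,4,6,7,8,9} 3  {4,5,6,7,8,9} 18
  7 to go: {1,4,5,6,7,8,9} 63  {2,3,4,6,7,8,9} 6  {2,4,5,6,7,8,9} 21  {3,4,5,6,7,8,9} 21
  8 to go: {0,2,3,4,6,7,8,9} 6  {1,2,4,5,6,7,8,9} 84  {1,3,4,5,6,7,8,9} 84  {2,3,4,5,6,7,8,9} 48
  if 0:d drops first: 216 orders
  if 1:f drops first: 54 orders
heap linearizations: 270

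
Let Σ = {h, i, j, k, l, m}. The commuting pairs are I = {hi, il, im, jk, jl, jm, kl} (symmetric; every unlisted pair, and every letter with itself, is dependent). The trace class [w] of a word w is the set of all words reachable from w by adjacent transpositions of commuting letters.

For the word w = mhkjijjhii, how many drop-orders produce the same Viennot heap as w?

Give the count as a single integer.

#0=m has no predecessor
#1=h depends on [0:m]
#2=k depends on [1:h]
#3=j depends on [1:h]
#4=i depends on [2:k, 3:j]
#5=j depends on [4:i]
#6=j depends on [5:j]
#7=h depends on [6:j]
#8=i depends on [6:j]
#9=i depends on [8:i]
sources: [0:m]
N(rest) = Σ N(rest − s) over sources s of rest; N(one piece) = 1:
  size 1 → [7]=1  [9]=1
  size 2 → [7,9]=2  [8,9]=1
  size 3 → [7,8,9]=3
  size 4 → [6,7,8,9]=3
  size 5 → [5,6,7,8,9]=3
  size 6 → [4,5,6,7,8,9]=3
  size 7 → [2,4,5,6,7,8,9]=3  [3,4,5,6,7,8,9]=3
  size 8 → [2,3,4,5,6,7,8,9]=6
  first=0(m) contributes 6

6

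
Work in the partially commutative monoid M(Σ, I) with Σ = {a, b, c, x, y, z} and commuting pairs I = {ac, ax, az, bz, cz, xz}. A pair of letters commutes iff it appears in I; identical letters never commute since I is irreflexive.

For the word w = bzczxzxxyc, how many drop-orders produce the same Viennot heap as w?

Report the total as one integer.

0(b) covers ∅
1(z) covers ∅
2(c) covers 0:b
3(z) covers 1:z
4(x) covers 2:c
5(z) covers 3:z
6(x) covers 4:x
7(x) covers 6:x
8(y) covers 5:z, 7:x
9(c) covers 8:y
floor of heap: 0:b, 1:z
completions by unplaced set U, small U first (add the entries for U minus each lowest piece of U):
  |U|=1: {9}:1
  |U|=2: {8,9}:1
  |U|=3: {5,8,9}:1  {7,8,9}:1
  |U|=4: {3,5,8,9}:1  {5,7,8,9}:2  {6,7,8,9}:1
  |U|=5: {1,3,5,8,9}:1  {3,5,7,8,9}:3  {4,6,7,8,9}:1  {5,6,7,8,9}:3
  |U|=6: {1,3,5,7,8,9}:4  {2,4,6,7,8,9}:1  {3,5,6,7,8,9}:6  {4,5,6,7,8,9}:4
  |U|=7: {0,2,4,6,7,8,9}:1  {1,3,5,6,7,8,9}:10  {2,4,5,6,7,8,9}:5  {3,4,5,6,7,8,9}:10
  |U|=8: {0,2,4,5,6,7,8,9}:6  {1,3,4,5,6,7,8,9}:20  {2,3,4,5,6,7,8,9}:15
  start at 0(b): 35
  start at 1(z): 21
sum over floor = 56

56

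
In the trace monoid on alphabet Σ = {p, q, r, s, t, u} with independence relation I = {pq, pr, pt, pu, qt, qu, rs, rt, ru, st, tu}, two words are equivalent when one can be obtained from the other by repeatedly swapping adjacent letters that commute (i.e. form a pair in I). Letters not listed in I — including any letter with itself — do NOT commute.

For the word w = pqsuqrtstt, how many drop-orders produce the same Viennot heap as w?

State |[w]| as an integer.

drop 0:p onto floor
drop 1:q onto floor
drop 2:s onto {0:p, 1:q}
drop 3:u onto {2:s}
drop 4:q onto {2:s}
drop 5:r onto {4:q}
drop 6:t onto floor
drop 7:s onto {3:u, 4:q}
drop 8:t onto {6:t}
drop 9:t onto {8:t}
ground layer = {0:p, 1:q, 6:t}
drop-orders for the pieces not yet dropped (sum over which currently-grounded one goes next):
  1 to go: {5} 1  {7} 1  {9} 1
  2 to go: {3,7} 1  {5,7} 2  {5,9} 2  {7,9} 2  {8,9} 1
  3 to go: {3,5,7} 3  {3,7,9} 3  {4,5,7} 2  {5,7,9} 6  {5,8,9} 3  {6,8,9} 1  {7,8,9} 3
  4 to go: {3,4,5,7} 5  {3,5,7,9} 12  {3,7,8,9} 6  {4,5,7,9} 8  {5,6,8,9} 4  {5,7,8,9} 12  {6,7,8,9} 4
  5 to go: {2,3,4,5,7} 5  {3,4,5,7,9} 25  {3,5,7,8,9} 30  {3,6,7,8,9} 10  {4,5,7,8,9} 20  {5,6,7,8,9} 20
  6 to go: {0,2,3,4,5,7} 5  {1,2,3,4,5,7} 5  {2,3,4,5,7,9} 30  {3,4,5,7,8,9} 75  {3,5,6,7,8,9} 60  {4,5,6,7,8,9} 40
  7 to go: {0,1,2,3,4,5,7} 10  {0,2,3,4,5,7,9} 35  {1,2,3,4,5,7,9} 35  {2,3,4,5,7,8,9} 105  {3,4,5,6,7,8,9} 175
  8 to go: {0,1,2,3,4,5,7,9} 80  {0,2,3,4,5,7,8,9} 140  {1,2,3,4,5,7,8,9} 140  {2,3,4,5,6,7,8,9} 280
  if 0:p drops first: 420 orders
  if 1:q drops first: 420 orders
  if 6:t drops first: 360 orders
heap linearizations: 1200

1200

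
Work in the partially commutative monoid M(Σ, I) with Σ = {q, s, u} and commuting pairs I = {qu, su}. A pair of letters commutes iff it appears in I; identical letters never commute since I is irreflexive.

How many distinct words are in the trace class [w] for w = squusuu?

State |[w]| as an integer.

35

#0=s has no predecessor
#1=q depends on [0:s]
#2=u has no predecessor
#3=u depends on [2:u]
#4=s depends on [1:q]
#5=u depends on [3:u]
#6=u depends on [5:u]
sources: [0:s, 2:u]
N(rest) = Σ N(rest − s) over sources s of rest; N(one piece) = 1:
  size 1 → [4]=1  [6]=1
  size 2 → [1,4]=1  [4,6]=2  [5,6]=1
  size 3 → [0,1,4]=1  [1,4,6]=3  [3,5,6]=1  [4,5,6]=3
  size 4 → [0,1,4,6]=4  [1,4,5,6]=6  [2,3,5,6]=1  [3,4,5,6]=4
  size 5 → [0,1,4,5,6]=10  [1,3,4,5,6]=10  [2,3,4,5,6]=5
  first=0(s) contributes 15
  first=2(u) contributes 20
|[w]| = 35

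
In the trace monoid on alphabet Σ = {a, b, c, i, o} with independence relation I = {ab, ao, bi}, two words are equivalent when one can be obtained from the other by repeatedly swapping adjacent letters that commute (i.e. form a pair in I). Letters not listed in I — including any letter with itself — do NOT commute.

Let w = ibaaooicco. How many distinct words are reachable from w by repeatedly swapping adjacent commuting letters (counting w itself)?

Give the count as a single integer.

0(i) covers ∅
1(b) covers ∅
2(a) covers 0:i
3(a) covers 2:a
4(o) covers 0:i, 1:b
5(o) covers 4:o
6(i) covers 3:a, 5:o
7(c) covers 6:i
8(c) covers 7:c
9(o) covers 8:c
floor of heap: 0:i, 1:b
completions by unplaced set U, small U first (add the entries for U minus each lowest piece of U):
  |U|=1: {9}:1
  |U|=2: {8,9}:1
  |U|=3: {7,8,9}:1
  |U|=4: {6,7,8,9}:1
  |U|=5: {3,6,7,8,9}:1  {5,6,7,8,9}:1
  |U|=6: {2,3,6,7,8,9}:1  {3,5,6,7,8,9}:2  {4,5,6,7,8,9}:1
  |U|=7: {1,4,5,6,7,8,9}:1  {2,3,5,6,7,8,9}:3  {3,4,5,6,7,8,9}:3
  |U|=8: {1,3,4,5,6,7,8,9}:4  {2,3,4,5,6,7,8,9}:6
  start at 0(i): 10
  start at 1(b): 6
sum over floor = 16

16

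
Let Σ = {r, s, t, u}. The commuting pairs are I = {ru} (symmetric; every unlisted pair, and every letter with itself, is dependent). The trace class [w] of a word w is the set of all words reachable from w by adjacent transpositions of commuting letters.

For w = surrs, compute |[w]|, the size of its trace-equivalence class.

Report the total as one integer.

piece 0:s — minimal
piece 1:u rests on {0:s}
piece 2:r rests on {0:s}
piece 3:r rests on {2:r}
piece 4:s rests on {1:u, 3:r}
minimal pieces: {0:s}
ways to finish when only these pieces remain (= sum over removing one remaining piece with nothing left below it):
  1 left: {4}→1
  2 left: {1,4}→1  {3,4}→1
  3 left: {1,3,4}→2  {2,3,4}→1
  placing 0:s first → 3 extensions

3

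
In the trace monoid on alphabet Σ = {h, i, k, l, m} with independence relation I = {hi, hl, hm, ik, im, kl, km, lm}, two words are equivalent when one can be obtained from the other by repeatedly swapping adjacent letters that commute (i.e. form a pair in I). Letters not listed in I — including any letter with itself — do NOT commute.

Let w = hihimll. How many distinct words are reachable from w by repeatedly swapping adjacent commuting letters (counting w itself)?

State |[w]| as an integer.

105

#0=h has no predecessor
#1=i has no predecessor
#2=h depends on [0:h]
#3=i depends on [1:i]
#4=m has no predecessor
#5=l depends on [3:i]
#6=l depends on [5:l]
sources: [0:h, 1:i, 4:m]
N(rest) = Σ N(rest − s) over sources s of rest; N(one piece) = 1:
  size 1 → [2]=1  [4]=1  [6]=1
  size 2 → [0,2]=1  [2,4]=2  [2,6]=2  [4,6]=2  [5,6]=1
  size 3 → [0,2,4]=3  [0,2,6]=3  [2,4,6]=6  [2,5,6]=3  [3,5,6]=1  [4,5,6]=3
  size 4 → [0,2,4,6]=12  [0,2,5,6]=6  [1,3,5,6]=1  [2,3,5,6]=4  [2,4,5,6]=12  [3,4,5,6]=4
  size 5 → [0,2,3,5,6]=10  [0,2,4,5,6]=30  [1,2,3,5,6]=5  [1,3,4,5,6]=5  [2,3,4,5,6]=20
  first=0(h) contributes 30
  first=1(i) contributes 60
  first=4(m) contributes 15
|[w]| = 105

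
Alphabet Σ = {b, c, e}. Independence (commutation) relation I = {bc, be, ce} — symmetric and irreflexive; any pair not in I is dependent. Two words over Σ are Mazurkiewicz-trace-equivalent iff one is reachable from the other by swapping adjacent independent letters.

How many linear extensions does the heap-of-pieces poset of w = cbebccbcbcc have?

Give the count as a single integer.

2310

#0=c has no predecessor
#1=b has no predecessor
#2=e has no predecessor
#3=b depends on [1:b]
#4=c depends on [0:c]
#5=c depends on [4:c]
#6=b depends on [3:b]
#7=c depends on [5:c]
#8=b depends on [6:b]
#9=c depends on [7:c]
#10=c depends on [9:c]
sources: [0:c, 1:b, 2:e]
N(rest) = Σ N(rest − s) over sources s of rest; N(one piece) = 1:
  size 1 → [2]=1  [8]=1  [10]=1
  size 2 → [2,8]=2  [2,10]=2  [6,8]=1  [8,10]=2  [9,10]=1
  size 3 → [2,6,8]=3  [2,8,10]=6  [2,9,10]=3  [3,6,8]=1  [6,8,10]=3  [7,9,10]=1  [8,9,10]=3
  size 4 → [1,3,6,8]=1  [2,3,6,8]=4  [2,6,8,10]=12  [2,7,9,10]=4  [2,8,9,10]=12  [3,6,8,10]=4  [5,7,9,10]=1  [6,8,9,10]=6  [7,8,9,10]=4
  size 5 → [1,2,3,6,8]=5  [1,3,6,8,10]=5  [2,3,6,8,10]=20  [2,5,7,9,10]=5  [2,6,8,9,10]=30  [2,7,8,9,10]=20  [3,6,8,9,10]=10  [4,5,7,9,10]=1  [5,7,8,9,10]=5  [6,7,8,9,10]=10
  size 6 → [0,4,5,7,9,10]=1  [1,2,3,6,8,10]=30  [1,3,6,8,9,10]=15  [2,3,6,8,9,10]=60  [2,4,5,7,9,10]=6  [2,5,7,8,9,10]=30  [2,6,7,8,9,10]=60  [3,6,7,8,9,10]=20  [4,5,7,8,9,10]=6  [5,6,7,8,9,10]=15
  size 7 → [0,2,4,5,7,9,10]=7  [0,4,5,7,8,9,10]=7  [1,2,3,6,8,9,10]=105  [1,3,6,7,8,9,10]=35  [2,3,6,7,8,9,10]=140  [2,4,5,7,8,9,10]=42  [2,5,6,7,8,9,10]=105  [3,5,6,7,8,9,10]=35  [4,5,6,7,8,9,10]=21
  size 8 → [0,2,4,5,7,8,9,10]=56  [0,4,5,6,7,8,9,10]=28  [1,2,3,6,7,8,9,10]=280  [1,3,5,6,7,8,9,10]=70  [2,3,5,6,7,8,9,10]=280  [2,4,5,6,7,8,9,10]=168  [3,4,5,6,7,8,9,10]=56
  size 9 → [0,2,4,5,6,7,8,9,10]=252  [0,3,4,5,6,7,8,9,10]=84  [1,2,3,5,6,7,8,9,10]=630  [1,3,4,5,6,7,8,9,10]=126  [2,3,4,5,6,7,8,9,10]=504
  first=0(c) contributes 1260
  first=1(b) contributes 840
  first=2(e) contributes 210
|[w]| = 2310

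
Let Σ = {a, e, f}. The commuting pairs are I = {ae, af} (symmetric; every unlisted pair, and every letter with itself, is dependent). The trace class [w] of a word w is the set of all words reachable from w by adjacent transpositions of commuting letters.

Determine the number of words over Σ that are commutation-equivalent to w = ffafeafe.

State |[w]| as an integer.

28

#0=f has no predecessor
#1=f depends on [0:f]
#2=a has no predecessor
#3=f depends on [1:f]
#4=e depends on [3:f]
#5=a depends on [2:a]
#6=f depends on [4:e]
#7=e depends on [6:f]
sources: [0:f, 2:a]
N(rest) = Σ N(rest − s) over sources s of rest; N(one piece) = 1:
  size 1 → [5]=1  [7]=1
  size 2 → [2,5]=1  [5,7]=2  [6,7]=1
  size 3 → [2,5,7]=3  [4,6,7]=1  [5,6,7]=3
  size 4 → [2,5,6,7]=6  [3,4,6,7]=1  [4,5,6,7]=4
  size 5 → [1,3,4,6,7]=1  [2,4,5,6,7]=10  [3,4,5,6,7]=5
  size 6 → [0,1,3,4,6,7]=1  [1,3,4,5,6,7]=6  [2,3,4,5,6,7]=15
  first=0(f) contributes 21
  first=2(a) contributes 7
|[w]| = 28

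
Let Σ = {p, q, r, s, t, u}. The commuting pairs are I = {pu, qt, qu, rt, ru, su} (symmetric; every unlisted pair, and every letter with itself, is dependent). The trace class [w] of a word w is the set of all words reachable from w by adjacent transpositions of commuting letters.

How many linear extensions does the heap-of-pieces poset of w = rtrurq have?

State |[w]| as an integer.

drop 0:r onto floor
drop 1:t onto floor
drop 2:r onto {0:r}
drop 3:u onto {1:t}
drop 4:r onto {2:r}
drop 5:q onto {4:r}
ground layer = {0:r, 1:t}
drop-orders for the pieces not yet dropped (sum over which currently-grounded one goes next):
  1 to go: {3} 1  {5} 1
  2 to go: {1,3} 1  {3,5} 2  {4,5} 1
  3 to go: {1,3,5} 3  {2,4,5} 1  {3,4,5} 3
  4 to go: {0,2,4,5} 1  {1,3,4,5} 6  {2,3,4,5} 4
  if 0:r drops first: 10 orders
  if 1:t drops first: 5 orders
heap linearizations: 15

15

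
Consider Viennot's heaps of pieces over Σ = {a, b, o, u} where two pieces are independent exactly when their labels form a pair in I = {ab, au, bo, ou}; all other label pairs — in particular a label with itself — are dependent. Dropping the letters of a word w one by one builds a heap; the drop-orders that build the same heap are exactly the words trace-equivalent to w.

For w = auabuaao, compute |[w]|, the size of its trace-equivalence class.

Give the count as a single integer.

piece 0:a — minimal
piece 1:u — minimal
piece 2:a rests on {0:a}
piece 3:b rests on {1:u}
piece 4:u rests on {3:b}
piece 5:a rests on {2:a}
piece 6:a rests on {5:a}
piece 7:o rests on {6:a}
minimal pieces: {0:a, 1:u}
ways to finish when only these pieces remain (= sum over removing one remaining piece with nothing left below it):
  1 left: {4}→1  {7}→1
  2 left: {3,4}→1  {4,7}→2  {6,7}→1
  3 left: {1,3,4}→1  {3,4,7}→3  {4,6,7}→3  {5,6,7}→1
  4 left: {1,3,4,7}→4  {2,5,6,7}→1  {3,4,6,7}→6  {4,5,6,7}→4
  5 left: {0,2,5,6,7}→1  {1,3,4,6,7}→10  {2,4,5,6,7}→5  {3,4,5,6,7}→10
  6 left: {0,2,4,5,6,7}→6  {1,3,4,5,6,7}→20  {2,3,4,5,6,7}→15
  placing 0:a first → 35 extensions
  placing 1:u first → 21 extensions
total linear extensions = 56

56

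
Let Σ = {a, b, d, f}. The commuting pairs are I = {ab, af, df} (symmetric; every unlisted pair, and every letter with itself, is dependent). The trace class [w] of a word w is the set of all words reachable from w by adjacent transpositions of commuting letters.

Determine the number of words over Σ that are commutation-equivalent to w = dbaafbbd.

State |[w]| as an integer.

15

0(d) covers ∅
1(b) covers 0:d
2(a) covers 0:d
3(a) covers 2:a
4(f) covers 1:b
5(b) covers 4:f
6(b) covers 5:b
7(d) covers 3:a, 6:b
floor of heap: 0:d
completions by unplaced set U, small U first (add the entries for U minus each lowest piece of U):
  |U|=1: {7}:1
  |U|=2: {3,7}:1  {6,7}:1
  |U|=3: {2,3,7}:1  {3,6,7}:2  {5,6,7}:1
  |U|=4: {2,3,6,7}:3  {3,5,6,7}:3  {4,5,6,7}:1
  |U|=5: {1,4,5,6,7}:1  {2,3,5,6,7}:6  {3,4,5,6,7}:4
  |U|=6: {1,3,4,5,6,7}:5  {2,3,4,5,6,7}:10
  start at 0(d): 15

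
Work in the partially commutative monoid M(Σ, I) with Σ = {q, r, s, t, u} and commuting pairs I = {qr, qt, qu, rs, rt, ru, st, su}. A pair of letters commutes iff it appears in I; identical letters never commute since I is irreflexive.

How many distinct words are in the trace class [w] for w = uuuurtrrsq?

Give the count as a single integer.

2520

0(u) covers ∅
1(u) covers 0:u
2(u) covers 1:u
3(u) covers 2:u
4(r) covers ∅
5(t) covers 3:u
6(r) covers 4:r
7(r) covers 6:r
8(s) covers ∅
9(q) covers 8:s
floor of heap: 0:u, 4:r, 8:s
completions by unplaced set U, small U first (add the entries for U minus each lowest piece of U):
  |U|=1: {5}:1  {7}:1  {9}:1
  |U|=2: {3,5}:1  {5,7}:2  {5,9}:2  {6,7}:1  {7,9}:2  {8,9}:1
  |U|=3: {2,3,5}:1  {3,5,7}:3  {3,5,9}:3  {4,6,7}:1  {5,6,7}:3  {5,7,9}:6  {5,8,9}:3  {6,7,9}:3  {7,8,9}:3
  |U|=4: {1,2,3,5}:1  {2,3,5,7}:4  {2,3,5,9}:4  {3,5,6,7}:6  {3,5,7,9}:12  {3,5,8,9}:6  {4,5,6,7}:4  {4,6,7,9}:4  {5,6,7,9}:12  {5,7,8,9}:12  {6,7,8,9}:6
  |U|=5: {0,1,2,3,5}:1  {1,2,3,5,7}:5  {1,2,3,5,9}:5  {2,3,5,6,7}:10  {2,3,5,7,9}:20  {2,3,5,8,9}:10  {3,4,5,6,7}:10  {3,5,6,7,9}:30  {3,5,7,8,9}:30  {4,5,6,7,9}:20  {4,6,7,8,9}:10  {5,6,7,8,9}:30
  |U|=6: {0,1,2,3,5,7}:6  {0,1,2,3,5,9}:6  {1,2,3,5,6,7}:15  {1,2,3,5,7,9}:30  {1,2,3,5,8,9}:15  {2,3,4,5,6,7}:20  {2,3,5,6,7,9}:60  {2,3,5,7,8,9}:60  {3,4,5,6,7,9}:60  {3,5,6,7,8,9}:90  {4,5,6,7,8,9}:60
  |U|=7: {0,1,2,3,5,6,7}:21  {0,1,2,3,5,7,9}:42  {0,1,2,3,5,8,9}:21  {1,2,3,4,5,6,7}:35  {1,2,3,5,6,7,9}:105  {1,2,3,5,7,8,9}:105  {2,3,4,5,6,7,9}:140  {2,3,5,6,7,8,9}:210  {3,4,5,6,7,8,9}:210
  |U|=8: {0,1,2,3,4,5,6,7}:56  {0,1,2,3,5,6,7,9}:168  {0,1,2,3,5,7,8,9}:168  {1,2,3,4,5,6,7,9}:280  {1,2,3,5,6,7,8,9}:420  {2,3,4,5,6,7,8,9}:560
  start at 0(u): 1260
  start at 4(r): 756
  start at 8(s): 504
sum over floor = 2520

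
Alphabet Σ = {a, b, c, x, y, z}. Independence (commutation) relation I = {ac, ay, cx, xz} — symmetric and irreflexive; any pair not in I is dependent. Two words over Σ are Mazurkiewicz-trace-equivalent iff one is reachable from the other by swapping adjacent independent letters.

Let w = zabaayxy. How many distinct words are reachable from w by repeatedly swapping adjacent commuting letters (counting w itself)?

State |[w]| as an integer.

drop 0:z onto floor
drop 1:a onto {0:z}
drop 2:b onto {1:a}
drop 3:a onto {2:b}
drop 4:a onto {3:a}
drop 5:y onto {2:b}
drop 6:x onto {4:a, 5:y}
drop 7:y onto {6:x}
ground layer = {0:z}
drop-orders for the pieces not yet dropped (sum over which currently-grounded one goes next):
  1 to go: {7} 1
  2 to go: {6,7} 1
  3 to go: {4,6,7} 1  {5,6,7} 1
  4 to go: {3,4,6,7} 1  {4,5,6,7} 2
  5 to go: {3,4,5,6,7} 3
  6 to go: {2,3,4,5,6,7} 3
  if 0:z drops first: 3 orders

3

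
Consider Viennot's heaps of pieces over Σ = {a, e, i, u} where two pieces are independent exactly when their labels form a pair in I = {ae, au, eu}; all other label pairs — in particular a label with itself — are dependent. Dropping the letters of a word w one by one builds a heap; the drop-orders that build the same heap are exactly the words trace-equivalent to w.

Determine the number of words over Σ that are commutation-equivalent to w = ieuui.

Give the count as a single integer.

3

piece 0:i — minimal
piece 1:e rests on {0:i}
piece 2:u rests on {0:i}
piece 3:u rests on {2:u}
piece 4:i rests on {1:e, 3:u}
minimal pieces: {0:i}
ways to finish when only these pieces remain (= sum over removing one remaining piece with nothing left below it):
  1 left: {4}→1
  2 left: {1,4}→1  {3,4}→1
  3 left: {1,3,4}→2  {2,3,4}→1
  placing 0:i first → 3 extensions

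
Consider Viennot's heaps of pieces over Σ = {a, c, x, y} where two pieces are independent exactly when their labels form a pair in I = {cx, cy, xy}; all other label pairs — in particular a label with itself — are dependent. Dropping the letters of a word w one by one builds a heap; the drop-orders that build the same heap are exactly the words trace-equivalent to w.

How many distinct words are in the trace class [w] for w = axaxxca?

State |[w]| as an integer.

3

0(a) covers ∅
1(x) covers 0:a
2(a) covers 1:x
3(x) covers 2:a
4(x) covers 3:x
5(c) covers 2:a
6(a) covers 4:x, 5:c
floor of heap: 0:a
completions by unplaced set U, small U first (add the entries for U minus each lowest piece of U):
  |U|=1: {6}:1
  |U|=2: {4,6}:1  {5,6}:1
  |U|=3: {3,4,6}:1  {4,5,6}:2
  |U|=4: {3,4,5,6}:3
  |U|=5: {2,3,4,5,6}:3
  start at 0(a): 3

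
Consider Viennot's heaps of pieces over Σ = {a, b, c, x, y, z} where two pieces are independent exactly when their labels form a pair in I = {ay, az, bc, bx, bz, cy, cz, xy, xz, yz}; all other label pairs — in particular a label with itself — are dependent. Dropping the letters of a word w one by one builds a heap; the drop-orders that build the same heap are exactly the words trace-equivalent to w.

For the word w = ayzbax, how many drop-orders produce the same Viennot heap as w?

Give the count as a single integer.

12

#0=a has no predecessor
#1=y has no predecessor
#2=z has no predecessor
#3=b depends on [0:a, 1:y]
#4=a depends on [3:b]
#5=x depends on [4:a]
sources: [0:a, 1:y, 2:z]
N(rest) = Σ N(rest − s) over sources s of rest; N(one piece) = 1:
  size 1 → [2]=1  [5]=1
  size 2 → [2,5]=2  [4,5]=1
  size 3 → [2,4,5]=3  [3,4,5]=1
  size 4 → [0,3,4,5]=1  [1,3,4,5]=1  [2,3,4,5]=4
  first=0(a) contributes 5
  first=1(y) contributes 5
  first=2(z) contributes 2
|[w]| = 12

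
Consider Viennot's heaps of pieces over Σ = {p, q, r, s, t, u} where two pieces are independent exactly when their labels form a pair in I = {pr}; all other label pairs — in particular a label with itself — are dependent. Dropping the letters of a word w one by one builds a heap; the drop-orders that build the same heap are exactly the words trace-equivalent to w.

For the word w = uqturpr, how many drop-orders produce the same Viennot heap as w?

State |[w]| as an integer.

piece 0:u — minimal
piece 1:q rests on {0:u}
piece 2:t rests on {1:q}
piece 3:u rests on {2:t}
piece 4:r rests on {3:u}
piece 5:p rests on {3:u}
piece 6:r rests on {4:r}
minimal pieces: {0:u}
ways to finish when only these pieces remain (= sum over removing one remaining piece with nothing left below it):
  1 left: {5}→1  {6}→1
  2 left: {4,6}→1  {5,6}→2
  3 left: {4,5,6}→3
  4 left: {3,4,5,6}→3
  5 left: {2,3,4,5,6}→3
  placing 0:u first → 3 extensions

3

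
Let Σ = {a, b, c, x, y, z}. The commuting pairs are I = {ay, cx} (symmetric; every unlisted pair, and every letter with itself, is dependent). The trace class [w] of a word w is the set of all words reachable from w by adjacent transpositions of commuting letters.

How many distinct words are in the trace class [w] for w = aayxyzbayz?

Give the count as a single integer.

6

#0=a has no predecessor
#1=a depends on [0:a]
#2=y has no predecessor
#3=x depends on [1:a, 2:y]
#4=y depends on [3:x]
#5=z depends on [4:y]
#6=b depends on [5:z]
#7=a depends on [6:b]
#8=y depends on [6:b]
#9=z depends on [7:a, 8:y]
sources: [0:a, 2:y]
N(rest) = Σ N(rest − s) over sources s of rest; N(one piece) = 1:
  size 1 → [9]=1
  size 2 → [7,9]=1  [8,9]=1
  size 3 → [7,8,9]=2
  size 4 → [6,7,8,9]=2
  size 5 → [5,6,7,8,9]=2
  size 6 → [4,5,6,7,8,9]=2
  size 7 → [3,4,5,6,7,8,9]=2
  size 8 → [1,3,4,5,6,7,8,9]=2  [2,3,4,5,6,7,8,9]=2
  first=0(a) contributes 4
  first=2(y) contributes 2
|[w]| = 6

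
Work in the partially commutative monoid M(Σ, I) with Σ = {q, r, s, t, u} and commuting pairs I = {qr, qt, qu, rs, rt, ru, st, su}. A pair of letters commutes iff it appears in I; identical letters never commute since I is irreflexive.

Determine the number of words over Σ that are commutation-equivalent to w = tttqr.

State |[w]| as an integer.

0(t) covers ∅
1(t) covers 0:t
2(t) covers 1:t
3(q) covers ∅
4(r) covers ∅
floor of heap: 0:t, 3:q, 4:r
completions by unplaced set U, small U first (add the entries for U minus each lowest piece of U):
  |U|=1: {2}:1  {3}:1  {4}:1
  |U|=2: {1,2}:1  {2,3}:2  {2,4}:2  {3,4}:2
  |U|=3: {0,1,2}:1  {1,2,3}:3  {1,2,4}:3  {2,3,4}:6
  start at 0(t): 12
  start at 3(q): 4
  start at 4(r): 4
sum over floor = 20

20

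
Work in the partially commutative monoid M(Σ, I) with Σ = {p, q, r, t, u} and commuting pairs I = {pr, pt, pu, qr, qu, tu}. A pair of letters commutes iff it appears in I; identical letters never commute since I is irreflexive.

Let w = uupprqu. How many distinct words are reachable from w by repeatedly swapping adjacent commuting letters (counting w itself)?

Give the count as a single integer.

drop 0:u onto floor
drop 1:u onto {0:u}
drop 2:p onto floor
drop 3:p onto {2:p}
drop 4:r onto {1:u}
drop 5:q onto {3:p}
drop 6:u onto {4:r}
ground layer = {0:u, 2:p}
drop-orders for the pieces not yet dropped (sum over which currently-grounded one goes next):
  1 to go: {5} 1  {6} 1
  2 to go: {3,5} 1  {4,6} 1  {5,6} 2
  3 to go: {1,4,6} 1  {2,3,5} 1  {3,5,6} 3  {4,5,6} 3
  4 to go: {0,1,4,6} 1  {1,4,5,6} 4  {2,3,5,6} 4  {3,4,5,6} 6
  5 to go: {0,1,4,5,6} 5  {1,3,4,5,6} 10  {2,3,4,5,6} 10
  if 0:u drops first: 20 orders
  if 2:p drops first: 15 orders
heap linearizations: 35

35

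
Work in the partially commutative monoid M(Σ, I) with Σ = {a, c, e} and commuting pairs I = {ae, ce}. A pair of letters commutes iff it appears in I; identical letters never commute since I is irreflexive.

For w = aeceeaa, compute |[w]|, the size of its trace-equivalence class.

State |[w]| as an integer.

35

0(a) covers ∅
1(e) covers ∅
2(c) covers 0:a
3(e) covers 1:e
4(e) covers 3:e
5(a) covers 2:c
6(a) covers 5:a
floor of heap: 0:a, 1:e
completions by unplaced set U, small U first (add the entries for U minus each lowest piece of U):
  |U|=1: {4}:1  {6}:1
  |U|=2: {3,4}:1  {4,6}:2  {5,6}:1
  |U|=3: {1,3,4}:1  {2,5,6}:1  {3,4,6}:3  {4,5,6}:3
  |U|=4: {0,2,5,6}:1  {1,3,4,6}:4  {2,4,5,6}:4  {3,4,5,6}:6
  |U|=5: {0,2,4,5,6}:5  {1,3,4,5,6}:10  {2,3,4,5,6}:10
  start at 0(a): 20
  start at 1(e): 15
sum over floor = 35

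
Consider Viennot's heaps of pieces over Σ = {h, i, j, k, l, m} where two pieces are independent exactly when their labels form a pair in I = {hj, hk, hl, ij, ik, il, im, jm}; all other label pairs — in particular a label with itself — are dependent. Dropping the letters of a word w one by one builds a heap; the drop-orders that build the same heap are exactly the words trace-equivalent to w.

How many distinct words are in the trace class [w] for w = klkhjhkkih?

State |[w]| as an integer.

210

0(k) covers ∅
1(l) covers 0:k
2(k) covers 1:l
3(h) covers ∅
4(j) covers 2:k
5(h) covers 3:h
6(k) covers 4:j
7(k) covers 6:k
8(i) covers 5:h
9(h) covers 8:i
floor of heap: 0:k, 3:h
completions by unplaced set U, small U first (add the entries for U minus each lowest piece of U):
  |U|=1: {7}:1  {9}:1
  |U|=2: {6,7}:1  {7,9}:2  {8,9}:1
  |U|=3: {4,6,7}:1  {5,8,9}:1  {6,7,9}:3  {7,8,9}:3
  |U|=4: {2,4,6,7}:1  {3,5,8,9}:1  {4,6,7,9}:4  {5,7,8,9}:4  {6,7,8,9}:6
  |U|=5: {1,2,4,6,7}:1  {2,4,6,7,9}:5  {3,5,7,8,9}:5  {4,6,7,8,9}:10  {5,6,7,8,9}:10
  |U|=6: {0,1,2,4,6,7}:1  {1,2,4,6,7,9}:6  {2,4,6,7,8,9}:15  {3,5,6,7,8,9}:15  {4,5,6,7,8,9}:20
  |U|=7: {0,1,2,4,6,7,9}:7  {1,2,4,6,7,8,9}:21  {2,4,5,6,7,8,9}:35  {3,4,5,6,7,8,9}:35
  |U|=8: {0,1,2,4,6,7,8,9}:28  {1,2,4,5,6,7,8,9}:56  {2,3,4,5,6,7,8,9}:70
  start at 0(k): 126
  start at 3(h): 84
sum over floor = 210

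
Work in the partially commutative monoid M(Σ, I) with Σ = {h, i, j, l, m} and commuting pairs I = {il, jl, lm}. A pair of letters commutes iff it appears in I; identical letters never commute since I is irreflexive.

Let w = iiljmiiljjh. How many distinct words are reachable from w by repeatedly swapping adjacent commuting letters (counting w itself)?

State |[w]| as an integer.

piece 0:i — minimal
piece 1:i rests on {0:i}
piece 2:l — minimal
piece 3:j rests on {1:i}
piece 4:m rests on {3:j}
piece 5:i rests on {4:m}
piece 6:i rests on {5:i}
piece 7:l rests on {2:l}
piece 8:j rests on {6:i}
piece 9:j rests on {8:j}
piece 10:h rests on {7:l, 9:j}
minimal pieces: {0:i, 2:l}
ways to finish when only these pieces remain (= sum over removing one remaining piece with nothing left below it):
  1 left: {10}→1
  2 left: {7,10}→1  {9,10}→1
  3 left: {2,7,10}→1  {7,9,10}→2  {8,9,10}→1
  4 left: {2,7,9,10}→3  {6,8,9,10}→1  {7,8,9,10}→3
  5 left: {2,7,8,9,10}→6  {5,6,8,9,10}→1  {6,7,8,9,10}→4
  6 left: {2,6,7,8,9,10}→10  {4,5,6,8,9,10}→1  {5,6,7,8,9,10}→5
  7 left: {2,5,6,7,8,9,10}→15  {3,4,5,6,8,9,10}→1  {4,5,6,7,8,9,10}→6
  8 left: {1,3,4,5,6,8,9,10}→1  {2,4,5,6,7,8,9,10}→21  {3,4,5,6,7,8,9,10}→7
  9 left: {0,1,3,4,5,6,8,9,10}→1  {1,3,4,5,6,7,8,9,10}→8  {2,3,4,5,6,7,8,9,10}→28
  placing 0:i first → 36 extensions
  placing 2:l first → 9 extensions
total linear extensions = 45

45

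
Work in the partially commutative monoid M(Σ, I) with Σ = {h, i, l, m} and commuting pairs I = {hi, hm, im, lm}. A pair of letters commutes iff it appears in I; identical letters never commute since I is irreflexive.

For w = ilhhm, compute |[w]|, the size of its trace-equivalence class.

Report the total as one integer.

5

#0=i has no predecessor
#1=l depends on [0:i]
#2=h depends on [1:l]
#3=h depends on [2:h]
#4=m has no predecessor
sources: [0:i, 4:m]
N(rest) = Σ N(rest − s) over sources s of rest; N(one piece) = 1:
  size 1 → [3]=1  [4]=1
  size 2 → [2,3]=1  [3,4]=2
  size 3 → [1,2,3]=1  [2,3,4]=3
  first=0(i) contributes 4
  first=4(m) contributes 1
|[w]| = 5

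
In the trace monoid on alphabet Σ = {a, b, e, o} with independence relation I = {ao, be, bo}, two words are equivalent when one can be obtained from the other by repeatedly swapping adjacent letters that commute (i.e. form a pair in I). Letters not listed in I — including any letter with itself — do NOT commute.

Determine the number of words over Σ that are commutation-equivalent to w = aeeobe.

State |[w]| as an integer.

5

piece 0:a — minimal
piece 1:e rests on {0:a}
piece 2:e rests on {1:e}
piece 3:o rests on {2:e}
piece 4:b rests on {0:a}
piece 5:e rests on {3:o}
minimal pieces: {0:a}
ways to finish when only these pieces remain (= sum over removing one remaining piece with nothing left below it):
  1 left: {4}→1  {5}→1
  2 left: {3,5}→1  {4,5}→2
  3 left: {2,3,5}→1  {3,4,5}→3
  4 left: {1,2,3,5}→1  {2,3,4,5}→4
  placing 0:a first → 5 extensions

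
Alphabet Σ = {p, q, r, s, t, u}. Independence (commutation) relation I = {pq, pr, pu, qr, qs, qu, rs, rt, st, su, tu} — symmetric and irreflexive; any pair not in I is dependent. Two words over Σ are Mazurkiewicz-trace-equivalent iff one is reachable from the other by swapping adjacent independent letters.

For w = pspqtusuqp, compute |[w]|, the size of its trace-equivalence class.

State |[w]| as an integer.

0(p) covers ∅
1(s) covers 0:p
2(p) covers 1:s
3(q) covers ∅
4(t) covers 2:p, 3:q
5(u) covers ∅
6(s) covers 2:p
7(u) covers 5:u
8(q) covers 4:t
9(p) covers 4:t, 6:s
floor of heap: 0:p, 3:q, 5:u
completions by unplaced set U, small U first (add the entries for U minus each lowest piece of U):
  |U|=1: {7}:1  {8}:1  {9}:1
  |U|=2: {5,7}:1  {6,9}:1  {7,8}:2  {7,9}:2  {8,9}:2
  |U|=3: {4,8,9}:2  {5,7,8}:3  {5,7,9}:3  {6,7,9}:3  {6,8,9}:3  {7,8,9}:6
  |U|=4: {3,4,8,9}:2  {4,6,8,9}:5  {4,7,8,9}:8  {5,6,7,9}:6  {5,7,8,9}:12  {6,7,8,9}:12
  |U|=5: {2,4,6,8,9}:5  {3,4,6,8,9}:7  {3,4,7,8,9}:10  {4,5,7,8,9}:20  {4,6,7,8,9}:25  {5,6,7,8,9}:30
  |U|=6: {1,2,4,6,8,9}:5  {2,3,4,6,8,9}:12  {2,4,6,7,8,9}:30  {3,4,5,7,8,9}:30  {3,4,6,7,8,9}:42  {4,5,6,7,8,9}:75
  |U|=7: {0,1,2,4,6,8,9}:5  {1,2,3,4,6,8,9}:17  {1,2,4,6,7,8,9}:35  {2,3,4,6,7,8,9}:84  {2,4,5,6,7,8,9}:105  {3,4,5,6,7,8,9}:147
  |U|=8: {0,1,2,3,4,6,8,9}:22  {0,1,2,4,6,7,8,9}:40  {1,2,3,4,6,7,8,9}:136  {1,2,4,5,6,7,8,9}:140  {2,3,4,5,6,7,8,9}:336
  start at 0(p): 612
  start at 3(q): 180
  start at 5(u): 198
sum over floor = 990

990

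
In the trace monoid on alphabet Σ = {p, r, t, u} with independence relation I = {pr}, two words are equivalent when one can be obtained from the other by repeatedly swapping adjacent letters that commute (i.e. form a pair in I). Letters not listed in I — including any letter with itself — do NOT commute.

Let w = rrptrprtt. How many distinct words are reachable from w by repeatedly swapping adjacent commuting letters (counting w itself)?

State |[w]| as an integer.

9

drop 0:r onto floor
drop 1:r onto {0:r}
drop 2:p onto floor
drop 3:t onto {1:r, 2:p}
drop 4:r onto {3:t}
drop 5:p onto {3:t}
drop 6:r onto {4:r}
drop 7:t onto {5:p, 6:r}
drop 8:t onto {7:t}
ground layer = {0:r, 2:p}
drop-orders for the pieces not yet dropped (sum over which currently-grounded one goes next):
  1 to go: {8} 1
  2 to go: {7,8} 1
  3 to go: {5,7,8} 1  {6,7,8} 1
  4 to go: {4,6,7,8} 1  {5,6,7,8} 2
  5 to go: {4,5,6,7,8} 3
  6 to go: {3,4,5,6,7,8} 3
  7 to go: {1,3,4,5,6,7,8} 3  {2,3,4,5,6,7,8} 3
  if 0:r drops first: 6 orders
  if 2:p drops first: 3 orders
heap linearizations: 9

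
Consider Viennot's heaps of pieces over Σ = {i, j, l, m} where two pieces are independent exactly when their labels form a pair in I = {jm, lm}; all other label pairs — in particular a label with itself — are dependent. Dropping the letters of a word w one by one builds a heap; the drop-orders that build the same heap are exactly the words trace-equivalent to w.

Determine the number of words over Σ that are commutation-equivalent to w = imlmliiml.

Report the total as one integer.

0(i) covers ∅
1(m) covers 0:i
2(l) covers 0:i
3(m) covers 1:m
4(l) covers 2:l
5(i) covers 3:m, 4:l
6(i) covers 5:i
7(m) covers 6:i
8(l) covers 6:i
floor of heap: 0:i
completions by unplaced set U, small U first (add the entries for U minus each lowest piece of U):
  |U|=1: {7}:1  {8}:1
  |U|=2: {7,8}:2
  |U|=3: {6,7,8}:2
  |U|=4: {5,6,7,8}:2
  |U|=5: {3,5,6,7,8}:2  {4,5,6,7,8}:2
  |U|=6: {1,3,5,6,7,8}:2  {2,4,5,6,7,8}:2  {3,4,5,6,7,8}:4
  |U|=7: {1,3,4,5,6,7,8}:6  {2,3,4,5,6,7,8}:6
  start at 0(i): 12

12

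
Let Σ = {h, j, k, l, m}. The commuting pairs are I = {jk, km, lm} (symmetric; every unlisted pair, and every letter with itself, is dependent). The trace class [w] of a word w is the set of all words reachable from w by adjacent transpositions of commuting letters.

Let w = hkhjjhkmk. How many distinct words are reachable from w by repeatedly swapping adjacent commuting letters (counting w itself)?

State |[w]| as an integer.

0(h) covers ∅
1(k) covers 0:h
2(h) covers 1:k
3(j) covers 2:h
4(j) covers 3:j
5(h) covers 4:j
6(k) covers 5:h
7(m) covers 5:h
8(k) covers 6:k
floor of heap: 0:h
completions by unplaced set U, small U first (add the entries for U minus each lowest piece of U):
  |U|=1: {7}:1  {8}:1
  |U|=2: {6,8}:1  {7,8}:2
  |U|=3: {6,7,8}:3
  |U|=4: {5,6,7,8}:3
  |U|=5: {4,5,6,7,8}:3
  |U|=6: {3,4,5,6,7,8}:3
  |U|=7: {2,3,4,5,6,7,8}:3
  start at 0(h): 3

3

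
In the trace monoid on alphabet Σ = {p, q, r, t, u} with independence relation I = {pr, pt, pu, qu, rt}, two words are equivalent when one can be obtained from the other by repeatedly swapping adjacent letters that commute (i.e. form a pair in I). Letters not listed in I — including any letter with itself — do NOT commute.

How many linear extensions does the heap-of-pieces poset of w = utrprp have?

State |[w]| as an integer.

piece 0:u — minimal
piece 1:t rests on {0:u}
piece 2:r rests on {0:u}
piece 3:p — minimal
piece 4:r rests on {2:r}
piece 5:p rests on {3:p}
minimal pieces: {0:u, 3:p}
ways to finish when only these pieces remain (= sum over removing one remaining piece with nothing left below it):
  1 left: {1}→1  {4}→1  {5}→1
  2 left: {1,4}→2  {1,5}→2  {2,4}→1  {3,5}→1  {4,5}→2
  3 left: {1,2,4}→3  {1,3,5}→3  {1,4,5}→6  {2,4,5}→3  {3,4,5}→3
  4 left: {0,1,2,4}→3  {1,2,4,5}→12  {1,3,4,5}→12  {2,3,4,5}→6
  placing 0:u first → 30 extensions
  placing 3:p first → 15 extensions
total linear extensions = 45

45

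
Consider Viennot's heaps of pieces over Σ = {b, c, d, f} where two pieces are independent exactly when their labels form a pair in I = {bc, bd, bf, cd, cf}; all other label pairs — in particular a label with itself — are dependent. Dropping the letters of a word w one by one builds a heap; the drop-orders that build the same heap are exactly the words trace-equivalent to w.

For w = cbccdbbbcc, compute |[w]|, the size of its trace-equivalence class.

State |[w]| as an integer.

piece 0:c — minimal
piece 1:b — minimal
piece 2:c rests on {0:c}
piece 3:c rests on {2:c}
piece 4:d — minimal
piece 5:b rests on {1:b}
piece 6:b rests on {5:b}
piece 7:b rests on {6:b}
piece 8:c rests on {3:c}
piece 9:c rests on {8:c}
minimal pieces: {0:c, 1:b, 4:d}
ways to finish when only these pieces remain (= sum over removing one remaining piece with nothing left below it):
  1 left: {4}→1  {7}→1  {9}→1
  2 left: {4,7}→2  {4,9}→2  {6,7}→1  {7,9}→2  {8,9}→1
  3 left: {3,8,9}→1  {4,6,7}→3  {4,7,9}→6  {4,8,9}→3  {5,6,7}→1  {6,7,9}→3  {7,8,9}→3
  4 left: {1,5,6,7}→1  {2,3,8,9}→1  {3,4,8,9}→4  {3,7,8,9}→4  {4,5,6,7}→4  {4,6,7,9}→12  {4,7,8,9}→12  {5,6,7,9}→4  {6,7,8,9}→6
  5 left: {0,2,3,8,9}→1  {1,4,5,6,7}→5  {1,5,6,7,9}→5  {2,3,4,8,9}→5  {2,3,7,8,9}→5  {3,4,7,8,9}→20  {3,6,7,8,9}→10  {4,5,6,7,9}→20  {4,6,7,8,9}→30  {5,6,7,8,9}→10
  6 left: {0,2,3,4,8,9}→6  {0,2,3,7,8,9}→6  {1,4,5,6,7,9}→30  {1,5,6,7,8,9}→15  {2,3,4,7,8,9}→30  {2,3,6,7,8,9}→15  {3,4,6,7,8,9}→60  {3,5,6,7,8,9}→20  {4,5,6,7,8,9}→60
  7 left: {0,2,3,4,7,8,9}→42  {0,2,3,6,7,8,9}→21  {1,3,5,6,7,8,9}→35  {1,4,5,6,7,8,9}→105  {2,3,4,6,7,8,9}→105  {2,3,5,6,7,8,9}→35  {3,4,5,6,7,8,9}→140
  8 left: {0,2,3,4,6,7,8,9}→168  {0,2,3,5,6,7,8,9}→56  {1,2,3,5,6,7,8,9}→70  {1,3,4,5,6,7,8,9}→280  {2,3,4,5,6,7,8,9}→280
  placing 0:c first → 630 extensions
  placing 1:b first → 504 extensions
  placing 4:d first → 126 extensions
total linear extensions = 1260

1260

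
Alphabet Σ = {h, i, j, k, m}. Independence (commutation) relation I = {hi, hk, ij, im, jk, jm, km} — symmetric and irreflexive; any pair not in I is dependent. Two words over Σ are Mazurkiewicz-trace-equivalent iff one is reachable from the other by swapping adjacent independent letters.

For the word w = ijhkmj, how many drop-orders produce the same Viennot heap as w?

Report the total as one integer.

drop 0:i onto floor
drop 1:j onto floor
drop 2:h onto {1:j}
drop 3:k onto {0:i}
drop 4:m onto {2:h}
drop 5:j onto {2:h}
ground layer = {0:i, 1:j}
drop-orders for the pieces not yet dropped (sum over which currently-grounded one goes next):
  1 to go: {3} 1  {4} 1  {5} 1
  2 to go: {0,3} 1  {3,4} 2  {3,5} 2  {4,5} 2
  3 to go: {0,3,4} 3  {0,3,5} 3  {2,4,5} 2  {3,4,5} 6
  4 to go: {0,3,4,5} 12  {1,2,4,5} 2  {2,3,4,5} 8
  if 0:i drops first: 10 orders
  if 1:j drops first: 20 orders
heap linearizations: 30

30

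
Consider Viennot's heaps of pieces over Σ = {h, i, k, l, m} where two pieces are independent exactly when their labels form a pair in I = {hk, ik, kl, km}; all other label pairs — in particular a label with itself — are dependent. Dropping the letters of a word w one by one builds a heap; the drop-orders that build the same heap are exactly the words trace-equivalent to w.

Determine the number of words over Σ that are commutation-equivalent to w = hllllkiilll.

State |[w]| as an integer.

drop 0:h onto floor
drop 1:l onto {0:h}
drop 2:l onto {1:l}
drop 3:l onto {2:l}
drop 4:l onto {3:l}
drop 5:k onto floor
drop 6:i onto {4:l}
drop 7:i onto {6:i}
drop 8:l onto {7:i}
drop 9:l onto {8:l}
drop 10:l onto {9:l}
ground layer = {0:h, 5:k}
drop-orders for the pieces not yet dropped (sum over which currently-grounded one goes next):
  1 to go: {5} 1  {10} 1
  2 to go: {5,10} 2  {9,10} 1
  3 to go: {5,9,10} 3  {8,9,10} 1
  4 to go: {5,8,9,10} 4  {7,8,9,10} 1
  5 to go: {5,7,8,9,10} 5  {6,7,8,9,10} 1
  6 to go: {4,6,7,8,9,10} 1  {5,6,7,8,9,10} 6
  7 to go: {3,4,6,7,8,9,10} 1  {4,5,6,7,8,9,10} 7
  8 to go: {2,3,4,6,7,8,9,10} 1  {3,4,5,6,7,8,9,10} 8
  9 to go: {1,2,3,4,6,7,8,9,10} 1  {2,3,4,5,6,7,8,9,10} 9
  if 0:h drops first: 10 orders
  if 5:k drops first: 1 orders
heap linearizations: 11

11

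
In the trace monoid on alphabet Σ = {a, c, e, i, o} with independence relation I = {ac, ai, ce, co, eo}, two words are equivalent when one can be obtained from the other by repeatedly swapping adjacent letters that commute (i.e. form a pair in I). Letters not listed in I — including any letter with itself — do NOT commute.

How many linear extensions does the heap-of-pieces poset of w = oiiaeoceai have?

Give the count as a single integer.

87

piece 0:o — minimal
piece 1:i rests on {0:o}
piece 2:i rests on {1:i}
piece 3:a rests on {0:o}
piece 4:e rests on {2:i, 3:a}
piece 5:o rests on {2:i, 3:a}
piece 6:c rests on {2:i}
piece 7:e rests on {4:e}
piece 8:a rests on {5:o, 7:e}
piece 9:i rests on {5:o, 6:c, 7:e}
minimal pieces: {0:o}
ways to finish when only these pieces remain (= sum over removing one remaining piece with nothing left below it):
  1 left: {8}→1  {9}→1
  2 left: {6,9}→1  {8,9}→2
  3 left: {5,8,9}→2  {6,8,9}→3  {7,8,9}→2
  4 left: {4,7,8,9}→2  {5,6,8,9}→5  {5,7,8,9}→4  {6,7,8,9}→5
  5 left: {4,5,7,8,9}→6  {4,6,7,8,9}→7  {5,6,7,8,9}→14
  6 left: {3,4,5,7,8,9}→6  {4,5,6,7,8,9}→27
  7 left: {2,4,5,6,7,8,9}→27  {3,4,5,6,7,8,9}→33
  8 left: {1,2,4,5,6,7,8,9}→27  {2,3,4,5,6,7,8,9}→60
  placing 0:o first → 87 extensions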